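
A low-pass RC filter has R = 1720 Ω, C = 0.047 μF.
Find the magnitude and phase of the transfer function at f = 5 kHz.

Step 1 — Angular frequency: ω = 2π·5000 = 3.142e+04 rad/s.
Step 2 — Transfer function: H(jω) = 1/(1 + jωRC).
Step 3 — Denominator: 1 + jωRC = 1 + j·3.142e+04·1720·4.7e-08 = 1 + j2.54.
Step 4 — H = 0.1342 - j0.3409.
Step 5 — Magnitude: |H| = 0.3664 (-8.7 dB); phase: φ = -68.5°.

|H| = 0.3664 (-8.7 dB), φ = -68.5°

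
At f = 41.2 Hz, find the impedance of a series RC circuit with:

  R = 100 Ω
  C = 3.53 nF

Step 1 — Angular frequency: ω = 2π·f = 2π·41.2 = 258.9 rad/s.
Step 2 — Component impedances:
  R: Z = R = 100 Ω
  C: Z = 1/(jωC) = -j/(ω·C) = 0 - j1.094e+06 Ω
Step 3 — Series combination: Z_total = R + C = 100 - j1.094e+06 Ω = 1.094e+06∠-90.0° Ω.

Z = 100 - j1.094e+06 Ω = 1.094e+06∠-90.0° Ω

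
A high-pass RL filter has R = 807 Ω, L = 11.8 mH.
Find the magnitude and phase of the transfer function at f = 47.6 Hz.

Step 1 — Angular frequency: ω = 2π·47.6 = 299.1 rad/s.
Step 2 — Transfer function: H(jω) = jωL/(R + jωL).
Step 3 — Numerator jωL = j·3.529; denominator R + jωL = 807 + j3.529.
Step 4 — H = 1.912e-05 + j0.004373.
Step 5 — Magnitude: |H| = 0.004373 (-47.2 dB); phase: φ = 89.7°.

|H| = 0.004373 (-47.2 dB), φ = 89.7°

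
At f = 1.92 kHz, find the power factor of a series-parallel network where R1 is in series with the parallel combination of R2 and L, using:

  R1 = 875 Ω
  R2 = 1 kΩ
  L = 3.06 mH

Step 1 — Angular frequency: ω = 2π·f = 2π·1920 = 1.206e+04 rad/s.
Step 2 — Component impedances:
  R1: Z = R = 875 Ω
  R2: Z = R = 1000 Ω
  L: Z = jωL = j·1.206e+04·0.00306 = 0 + j36.91 Ω
Step 3 — Parallel branch: R2 || L = 1/(1/R2 + 1/L) = 1.361 + j36.86 Ω.
Step 4 — Series with R1: Z_total = R1 + (R2 || L) = 876.4 + j36.86 Ω = 877.1∠2.4° Ω.
Step 5 — Power factor: PF = cos(φ) = Re(Z)/|Z| = 876.36/877.14 = 0.9991.
Step 6 — Type: Im(Z) = 36.86 ⇒ lagging (phase φ = 2.4°).

PF = 0.9991 (lagging, φ = 2.4°)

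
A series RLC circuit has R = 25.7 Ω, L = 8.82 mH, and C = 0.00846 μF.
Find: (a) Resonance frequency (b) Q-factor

Step 1 — Resonance condition Im(Z)=0 gives ω₀ = 1/√(LC).
Step 2 — ω₀ = 1/√(0.00882·8.46e-09) = 1.158e+05 rad/s.
Step 3 — f₀ = ω₀/(2π) = 1.842e+04 Hz.
Step 4 — Series Q: Q = ω₀L/R = 1.158e+05·0.00882/25.7 = 39.73.

(a) f₀ = 1.842e+04 Hz  (b) Q = 39.73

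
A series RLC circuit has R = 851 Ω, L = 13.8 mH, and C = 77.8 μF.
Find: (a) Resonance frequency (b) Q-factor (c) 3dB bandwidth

Step 1 — Resonance: ω₀ = 1/√(LC) = 1/√(0.0138·7.78e-05) = 965.1 rad/s.
Step 2 — f₀ = ω₀/(2π) = 153.6 Hz.
Step 3 — Series Q: Q = ω₀L/R = 965.1·0.0138/851 = 0.01565.
Step 4 — Bandwidth: Δω = ω₀/Q = 6.167e+04 rad/s; BW = Δω/(2π) = 9815 Hz.

(a) f₀ = 153.6 Hz  (b) Q = 0.01565  (c) BW = 9815 Hz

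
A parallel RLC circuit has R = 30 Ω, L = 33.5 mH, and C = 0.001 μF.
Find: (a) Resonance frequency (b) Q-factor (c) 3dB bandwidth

Step 1 — Resonance: ω₀ = 1/√(LC) = 1/√(0.0335·1e-09) = 1.728e+05 rad/s.
Step 2 — f₀ = ω₀/(2π) = 2.75e+04 Hz.
Step 3 — Parallel Q: Q = R/(ω₀L) = 30/(1.728e+05·0.0335) = 0.005183.
Step 4 — Bandwidth: Δω = ω₀/Q = 3.333e+07 rad/s; BW = Δω/(2π) = 5.305e+06 Hz.

(a) f₀ = 2.75e+04 Hz  (b) Q = 0.005183  (c) BW = 5.305e+06 Hz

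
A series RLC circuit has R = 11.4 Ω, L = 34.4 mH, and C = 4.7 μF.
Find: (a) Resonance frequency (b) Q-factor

Step 1 — Resonance condition Im(Z)=0 gives ω₀ = 1/√(LC).
Step 2 — ω₀ = 1/√(0.0344·4.7e-06) = 2487 rad/s.
Step 3 — f₀ = ω₀/(2π) = 395.8 Hz.
Step 4 — Series Q: Q = ω₀L/R = 2487·0.0344/11.4 = 7.505.

(a) f₀ = 395.8 Hz  (b) Q = 7.505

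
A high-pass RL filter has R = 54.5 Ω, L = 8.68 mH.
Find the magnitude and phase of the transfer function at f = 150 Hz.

Step 1 — Angular frequency: ω = 2π·150 = 942.5 rad/s.
Step 2 — Transfer function: H(jω) = jωL/(R + jωL).
Step 3 — Numerator jωL = j·8.181; denominator R + jωL = 54.5 + j8.181.
Step 4 — H = 0.02203 + j0.1468.
Step 5 — Magnitude: |H| = 0.1484 (-16.6 dB); phase: φ = 81.5°.

|H| = 0.1484 (-16.6 dB), φ = 81.5°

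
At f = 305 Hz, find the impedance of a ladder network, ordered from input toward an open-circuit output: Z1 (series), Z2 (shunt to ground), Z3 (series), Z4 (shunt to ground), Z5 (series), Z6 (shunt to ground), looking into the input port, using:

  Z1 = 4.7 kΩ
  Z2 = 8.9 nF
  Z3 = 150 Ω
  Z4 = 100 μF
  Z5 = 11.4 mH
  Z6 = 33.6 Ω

Step 1 — Angular frequency: ω = 2π·f = 2π·305 = 1916 rad/s.
Step 2 — Component impedances:
  Z1: Z = R = 4700 Ω
  Z2: Z = 1/(jωC) = -j/(ω·C) = 0 - j5.863e+04 Ω
  Z3: Z = R = 150 Ω
  Z4: Z = 1/(jωC) = -j/(ω·C) = 0 - j5.218 Ω
  Z5: Z = jωL = j·1916·0.0114 = 0 + j21.85 Ω
  Z6: Z = R = 33.6 Ω
Step 3 — Ladder network (open output): work backward from the far end, alternating series and parallel combinations. Z_in = 4851 - j5.927 Ω = 4851∠-0.1° Ω.

Z = 4851 - j5.927 Ω = 4851∠-0.1° Ω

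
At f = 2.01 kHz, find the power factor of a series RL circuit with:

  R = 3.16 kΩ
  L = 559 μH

Step 1 — Angular frequency: ω = 2π·f = 2π·2010 = 1.263e+04 rad/s.
Step 2 — Component impedances:
  R: Z = R = 3160 Ω
  L: Z = jωL = j·1.263e+04·0.000559 = 0 + j7.06 Ω
Step 3 — Series combination: Z_total = R + L = 3160 + j7.06 Ω = 3160∠0.1° Ω.
Step 4 — Power factor: PF = cos(φ) = Re(Z)/|Z| = 3160/3160 = 1.
Step 5 — Type: Im(Z) = 7.06 ⇒ lagging (phase φ = 0.1°).

PF = 1 (lagging, φ = 0.1°)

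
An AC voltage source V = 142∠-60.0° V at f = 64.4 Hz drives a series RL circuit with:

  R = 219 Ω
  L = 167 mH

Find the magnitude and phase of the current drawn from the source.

Step 1 — Angular frequency: ω = 2π·f = 2π·64.4 = 404.6 rad/s.
Step 2 — Component impedances:
  R: Z = R = 219 Ω
  L: Z = jωL = j·404.6·0.167 = 0 + j67.57 Ω
Step 3 — Series combination: Z_total = R + L = 219 + j67.57 Ω = 229.2∠17.1° Ω.
Step 4 — Source phasor: V = 142∠-60.0° V = 71 - j123 V.
Step 5 — Ohm's law: I = V / Z_total = (71 - j123) / (219 + j67.57) = 0.1378 - j0.6041 A.
Step 6 — Convert to polar: |I| = 0.6196 A, ∠I = -77.1°.

I = 0.6196∠-77.1° A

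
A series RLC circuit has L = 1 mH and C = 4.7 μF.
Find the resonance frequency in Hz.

Step 1 — Resonance condition Im(Z)=0 gives ω₀ = 1/√(LC).
Step 2 — ω₀ = 1/√(0.001·4.7e-06) = 1.459e+04 rad/s.
Step 3 — f₀ = ω₀/(2π) = 2322 Hz.

f₀ = 2322 Hz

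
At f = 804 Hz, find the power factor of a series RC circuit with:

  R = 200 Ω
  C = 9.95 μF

Step 1 — Angular frequency: ω = 2π·f = 2π·804 = 5052 rad/s.
Step 2 — Component impedances:
  R: Z = R = 200 Ω
  C: Z = 1/(jωC) = -j/(ω·C) = 0 - j19.89 Ω
Step 3 — Series combination: Z_total = R + C = 200 - j19.89 Ω = 201∠-5.7° Ω.
Step 4 — Power factor: PF = cos(φ) = Re(Z)/|Z| = 200/200.99 = 0.9951.
Step 5 — Type: Im(Z) = -19.89 ⇒ leading (phase φ = -5.7°).

PF = 0.9951 (leading, φ = -5.7°)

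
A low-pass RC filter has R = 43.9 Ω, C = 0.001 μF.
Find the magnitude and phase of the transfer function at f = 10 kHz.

Step 1 — Angular frequency: ω = 2π·1e+04 = 6.283e+04 rad/s.
Step 2 — Transfer function: H(jω) = 1/(1 + jωRC).
Step 3 — Denominator: 1 + jωRC = 1 + j·6.283e+04·43.9·1e-09 = 1 + j0.002758.
Step 4 — H = 1 - j0.002758.
Step 5 — Magnitude: |H| = 1 (-0.0 dB); phase: φ = -0.2°.

|H| = 1 (-0.0 dB), φ = -0.2°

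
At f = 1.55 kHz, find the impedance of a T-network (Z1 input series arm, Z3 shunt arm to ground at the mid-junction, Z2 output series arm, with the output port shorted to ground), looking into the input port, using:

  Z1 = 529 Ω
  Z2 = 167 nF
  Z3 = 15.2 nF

Step 1 — Angular frequency: ω = 2π·f = 2π·1550 = 9739 rad/s.
Step 2 — Component impedances:
  Z1: Z = R = 529 Ω
  Z2: Z = 1/(jωC) = -j/(ω·C) = 0 - j614.9 Ω
  Z3: Z = 1/(jωC) = -j/(ω·C) = 0 - j6755 Ω
Step 3 — With the output port shorted to ground, the output series arm Z2 runs from the junction to ground; the shunt arm Z3 also runs from the junction to ground. They appear in parallel: Z3 || Z2 = 0 - j563.6 Ω.
Step 4 — Series with input arm Z1: Z_in = Z1 + (Z3 || Z2) = 529 - j563.6 Ω = 772.9∠-46.8° Ω.

Z = 529 - j563.6 Ω = 772.9∠-46.8° Ω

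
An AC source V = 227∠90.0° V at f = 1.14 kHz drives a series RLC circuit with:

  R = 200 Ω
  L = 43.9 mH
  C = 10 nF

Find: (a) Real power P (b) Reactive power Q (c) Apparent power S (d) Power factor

Step 1 — Angular frequency: ω = 2π·f = 2π·1140 = 7163 rad/s.
Step 2 — Component impedances:
  R: Z = R = 200 Ω
  L: Z = jωL = j·7163·0.0439 = 0 + j314.4 Ω
  C: Z = 1/(jωC) = -j/(ω·C) = 0 - j1.396e+04 Ω
Step 3 — Series combination: Z_total = R + L + C = 200 - j1.365e+04 Ω = 1.365e+04∠-89.2° Ω.
Step 4 — Source phasor: V = 227∠90.0° V = 0 + j227 V.
Step 5 — Current: I = V / Z = -0.01663 + j0.0002437 A = 0.01663∠179.2° A.
Step 6 — Complex power: S = V·I* = 0.05533 - j3.775 VA.
Step 7 — Real power: P = Re(S) = 0.05533 W.
Step 8 — Reactive power: Q = Im(S) = -3.775 VAR.
Step 9 — Apparent power: |S| = 3.776 VA.
Step 10 — Power factor: PF = P/|S| = 0.01465 (leading).

(a) P = 0.05533 W  (b) Q = -3.775 VAR  (c) S = 3.776 VA  (d) PF = 0.01465 (leading)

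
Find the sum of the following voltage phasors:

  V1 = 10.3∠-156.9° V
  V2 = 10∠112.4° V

Step 1 — Convert each phasor to rectangular form:
  V1 = 10.3·(cos(-156.9°) + j·sin(-156.9°)) = -9.474 - j4.041 V
  V2 = 10·(cos(112.4°) + j·sin(112.4°)) = -3.811 + j9.245 V
Step 2 — Sum components: V_total = -13.28 + j5.204 V.
Step 3 — Convert to polar: |V_total| = 14.27 V, ∠V_total = 158.6°.

V_total = 14.27∠158.6° V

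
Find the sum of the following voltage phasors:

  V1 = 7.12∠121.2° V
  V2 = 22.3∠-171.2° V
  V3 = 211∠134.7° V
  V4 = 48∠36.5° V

Step 1 — Convert each phasor to rectangular form:
  V1 = 7.12·(cos(121.2°) + j·sin(121.2°)) = -3.688 + j6.09 V
  V2 = 22.3·(cos(-171.2°) + j·sin(-171.2°)) = -22.04 - j3.412 V
  V3 = 211·(cos(134.7°) + j·sin(134.7°)) = -148.4 + j150 V
  V4 = 48·(cos(36.5°) + j·sin(36.5°)) = 38.59 + j28.55 V
Step 2 — Sum components: V_total = -135.6 + j181.2 V.
Step 3 — Convert to polar: |V_total| = 226.3 V, ∠V_total = 126.8°.

V_total = 226.3∠126.8° V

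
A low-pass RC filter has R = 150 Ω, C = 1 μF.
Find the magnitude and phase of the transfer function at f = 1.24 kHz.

Step 1 — Angular frequency: ω = 2π·1240 = 7791 rad/s.
Step 2 — Transfer function: H(jω) = 1/(1 + jωRC).
Step 3 — Denominator: 1 + jωRC = 1 + j·7791·150·1e-06 = 1 + j1.169.
Step 4 — H = 0.4227 - j0.494.
Step 5 — Magnitude: |H| = 0.6501 (-3.7 dB); phase: φ = -49.4°.

|H| = 0.6501 (-3.7 dB), φ = -49.4°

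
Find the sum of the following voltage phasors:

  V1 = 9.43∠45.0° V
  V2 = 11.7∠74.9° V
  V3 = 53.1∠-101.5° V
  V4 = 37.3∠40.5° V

Step 1 — Convert each phasor to rectangular form:
  V1 = 9.43·(cos(45.0°) + j·sin(45.0°)) = 6.668 + j6.668 V
  V2 = 11.7·(cos(74.9°) + j·sin(74.9°)) = 3.048 + j11.3 V
  V3 = 53.1·(cos(-101.5°) + j·sin(-101.5°)) = -10.59 - j52.03 V
  V4 = 37.3·(cos(40.5°) + j·sin(40.5°)) = 28.36 + j24.22 V
Step 2 — Sum components: V_total = 27.49 - j9.846 V.
Step 3 — Convert to polar: |V_total| = 29.2 V, ∠V_total = -19.7°.

V_total = 29.2∠-19.7° V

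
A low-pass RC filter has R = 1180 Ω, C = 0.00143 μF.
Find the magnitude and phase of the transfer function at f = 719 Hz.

Step 1 — Angular frequency: ω = 2π·719 = 4518 rad/s.
Step 2 — Transfer function: H(jω) = 1/(1 + jωRC).
Step 3 — Denominator: 1 + jωRC = 1 + j·4518·1180·1.43e-09 = 1 + j0.007623.
Step 4 — H = 0.9999 - j0.007623.
Step 5 — Magnitude: |H| = 1 (-0.0 dB); phase: φ = -0.4°.

|H| = 1 (-0.0 dB), φ = -0.4°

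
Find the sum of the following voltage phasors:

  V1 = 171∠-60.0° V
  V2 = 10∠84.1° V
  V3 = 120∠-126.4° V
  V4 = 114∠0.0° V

Step 1 — Convert each phasor to rectangular form:
  V1 = 171·(cos(-60.0°) + j·sin(-60.0°)) = 85.5 - j148.1 V
  V2 = 10·(cos(84.1°) + j·sin(84.1°)) = 1.028 + j9.947 V
  V3 = 120·(cos(-126.4°) + j·sin(-126.4°)) = -71.21 - j96.59 V
  V4 = 114·(cos(0.0°) + j·sin(0.0°)) = 114 V
Step 2 — Sum components: V_total = 129.3 - j234.7 V.
Step 3 — Convert to polar: |V_total| = 268 V, ∠V_total = -61.1°.

V_total = 268∠-61.1° V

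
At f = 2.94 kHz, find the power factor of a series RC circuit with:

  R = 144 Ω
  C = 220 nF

Step 1 — Angular frequency: ω = 2π·f = 2π·2940 = 1.847e+04 rad/s.
Step 2 — Component impedances:
  R: Z = R = 144 Ω
  C: Z = 1/(jωC) = -j/(ω·C) = 0 - j246.1 Ω
Step 3 — Series combination: Z_total = R + C = 144 - j246.1 Ω = 285.1∠-59.7° Ω.
Step 4 — Power factor: PF = cos(φ) = Re(Z)/|Z| = 144/285.1 = 0.5051.
Step 5 — Type: Im(Z) = -246.1 ⇒ leading (phase φ = -59.7°).

PF = 0.5051 (leading, φ = -59.7°)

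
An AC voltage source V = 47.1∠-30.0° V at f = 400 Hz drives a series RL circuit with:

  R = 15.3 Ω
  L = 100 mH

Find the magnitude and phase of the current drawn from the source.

Step 1 — Angular frequency: ω = 2π·f = 2π·400 = 2513 rad/s.
Step 2 — Component impedances:
  R: Z = R = 15.3 Ω
  L: Z = jωL = j·2513·0.1 = 0 + j251.3 Ω
Step 3 — Series combination: Z_total = R + L = 15.3 + j251.3 Ω = 251.8∠86.5° Ω.
Step 4 — Source phasor: V = 47.1∠-30.0° V = 40.79 - j23.55 V.
Step 5 — Ohm's law: I = V / Z_total = (40.79 - j23.55) / (15.3 + j251.3) = -0.08351 - j0.1674 A.
Step 6 — Convert to polar: |I| = 0.1871 A, ∠I = -116.5°.

I = 0.1871∠-116.5° A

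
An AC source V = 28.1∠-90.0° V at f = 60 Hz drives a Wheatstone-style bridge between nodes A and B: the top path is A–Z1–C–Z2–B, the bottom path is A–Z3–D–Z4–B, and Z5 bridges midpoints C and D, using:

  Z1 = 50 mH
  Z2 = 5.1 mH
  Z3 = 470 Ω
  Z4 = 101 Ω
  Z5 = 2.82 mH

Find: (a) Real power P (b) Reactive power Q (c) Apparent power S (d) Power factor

Step 1 — Angular frequency: ω = 2π·f = 2π·60 = 377 rad/s.
Step 2 — Component impedances:
  Z1: Z = jωL = j·377·0.05 = 0 + j18.85 Ω
  Z2: Z = jωL = j·377·0.0051 = 0 + j1.923 Ω
  Z3: Z = R = 470 Ω
  Z4: Z = R = 101 Ω
  Z5: Z = jωL = j·377·0.00282 = 0 + j1.063 Ω
Step 3 — Bridge requires nodal analysis (the Z5 bridge couples midpoints C and D, so the two paths cannot be reduced to a simple series/parallel combination). Setting node B to ground and injecting 1 A at node A, the 3-node admittance system at A, C, D solves to V_A = Z_AB = 0.7913 + j20.74 Ω = 20.76∠87.8° Ω.
Step 4 — Source phasor: V = 28.1∠-90.0° V = 0 - j28.1 V.
Step 5 — Current: I = V / Z = -1.353 - j0.05161 A = 1.354∠-177.8° A.
Step 6 — Complex power: S = V·I* = 1.45 + j38.02 VA.
Step 7 — Real power: P = Re(S) = 1.45 W.
Step 8 — Reactive power: Q = Im(S) = 38.02 VAR.
Step 9 — Apparent power: |S| = 38.04 VA.
Step 10 — Power factor: PF = P/|S| = 0.03812 (lagging).

(a) P = 1.45 W  (b) Q = 38.02 VAR  (c) S = 38.04 VA  (d) PF = 0.03812 (lagging)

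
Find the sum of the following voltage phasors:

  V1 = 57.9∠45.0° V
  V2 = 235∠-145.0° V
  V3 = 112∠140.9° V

Step 1 — Convert each phasor to rectangular form:
  V1 = 57.9·(cos(45.0°) + j·sin(45.0°)) = 40.94 + j40.94 V
  V2 = 235·(cos(-145.0°) + j·sin(-145.0°)) = -192.5 - j134.8 V
  V3 = 112·(cos(140.9°) + j·sin(140.9°)) = -86.92 + j70.64 V
Step 2 — Sum components: V_total = -238.5 - j23.21 V.
Step 3 — Convert to polar: |V_total| = 239.6 V, ∠V_total = -174.4°.

V_total = 239.6∠-174.4° V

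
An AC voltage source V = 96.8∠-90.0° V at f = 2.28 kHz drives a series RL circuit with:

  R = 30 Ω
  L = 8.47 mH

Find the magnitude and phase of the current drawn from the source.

Step 1 — Angular frequency: ω = 2π·f = 2π·2280 = 1.433e+04 rad/s.
Step 2 — Component impedances:
  R: Z = R = 30 Ω
  L: Z = jωL = j·1.433e+04·0.00847 = 0 + j121.3 Ω
Step 3 — Series combination: Z_total = R + L = 30 + j121.3 Ω = 125∠76.1° Ω.
Step 4 — Source phasor: V = 96.8∠-90.0° V = 0 - j96.8 V.
Step 5 — Ohm's law: I = V / Z_total = (0 - j96.8) / (30 + j121.3) = -0.7518 - j0.1859 A.
Step 6 — Convert to polar: |I| = 0.7744 A, ∠I = -166.1°.

I = 0.7744∠-166.1° A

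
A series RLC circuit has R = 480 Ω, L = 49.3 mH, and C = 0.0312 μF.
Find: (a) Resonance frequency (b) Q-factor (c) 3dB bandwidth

Step 1 — Resonance: ω₀ = 1/√(LC) = 1/√(0.0493·3.12e-08) = 2.55e+04 rad/s.
Step 2 — f₀ = ω₀/(2π) = 4058 Hz.
Step 3 — Series Q: Q = ω₀L/R = 2.55e+04·0.0493/480 = 2.619.
Step 4 — Bandwidth: Δω = ω₀/Q = 9736 rad/s; BW = Δω/(2π) = 1550 Hz.

(a) f₀ = 4058 Hz  (b) Q = 2.619  (c) BW = 1550 Hz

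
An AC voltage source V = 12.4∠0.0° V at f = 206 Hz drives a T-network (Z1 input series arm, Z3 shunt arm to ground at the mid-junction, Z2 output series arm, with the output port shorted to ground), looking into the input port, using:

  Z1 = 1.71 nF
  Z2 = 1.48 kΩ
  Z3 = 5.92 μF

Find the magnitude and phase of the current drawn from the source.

Step 1 — Angular frequency: ω = 2π·f = 2π·206 = 1294 rad/s.
Step 2 — Component impedances:
  Z1: Z = 1/(jωC) = -j/(ω·C) = 0 - j4.518e+05 Ω
  Z2: Z = R = 1480 Ω
  Z3: Z = 1/(jωC) = -j/(ω·C) = 0 - j130.5 Ω
Step 3 — With the output port shorted to ground, the output series arm Z2 runs from the junction to ground; the shunt arm Z3 also runs from the junction to ground. They appear in parallel: Z3 || Z2 = 11.42 - j129.5 Ω.
Step 4 — Series with input arm Z1: Z_in = Z1 + (Z3 || Z2) = 11.42 - j4.519e+05 Ω = 4.519e+05∠-90.0° Ω.
Step 5 — Source phasor: V = 12.4∠0.0° V = 12.4 V.
Step 6 — Ohm's law: I = V / Z_total = (12.4) / (11.42 - j4.519e+05) = 6.933e-10 + j2.744e-05 A.
Step 7 — Convert to polar: |I| = 2.744e-05 A, ∠I = 90.0°.

I = 2.744e-05∠90.0° A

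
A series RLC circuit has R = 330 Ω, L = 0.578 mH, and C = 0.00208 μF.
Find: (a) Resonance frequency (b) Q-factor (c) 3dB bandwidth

Step 1 — Resonance: ω₀ = 1/√(LC) = 1/√(0.000578·2.08e-09) = 9.12e+05 rad/s.
Step 2 — f₀ = ω₀/(2π) = 1.452e+05 Hz.
Step 3 — Series Q: Q = ω₀L/R = 9.12e+05·0.000578/330 = 1.597.
Step 4 — Bandwidth: Δω = ω₀/Q = 5.709e+05 rad/s; BW = Δω/(2π) = 9.087e+04 Hz.

(a) f₀ = 1.452e+05 Hz  (b) Q = 1.597  (c) BW = 9.087e+04 Hz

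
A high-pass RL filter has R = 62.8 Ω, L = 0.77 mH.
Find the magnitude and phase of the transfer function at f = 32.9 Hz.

Step 1 — Angular frequency: ω = 2π·32.9 = 206.7 rad/s.
Step 2 — Transfer function: H(jω) = jωL/(R + jωL).
Step 3 — Numerator jωL = j·0.1592; denominator R + jωL = 62.8 + j0.1592.
Step 4 — H = 6.424e-06 + j0.002535.
Step 5 — Magnitude: |H| = 0.002535 (-51.9 dB); phase: φ = 89.9°.

|H| = 0.002535 (-51.9 dB), φ = 89.9°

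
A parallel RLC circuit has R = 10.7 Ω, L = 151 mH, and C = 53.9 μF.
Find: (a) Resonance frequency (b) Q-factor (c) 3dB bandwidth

Step 1 — Resonance: ω₀ = 1/√(LC) = 1/√(0.151·5.39e-05) = 350.5 rad/s.
Step 2 — f₀ = ω₀/(2π) = 55.79 Hz.
Step 3 — Parallel Q: Q = R/(ω₀L) = 10.7/(350.5·0.151) = 0.2022.
Step 4 — Bandwidth: Δω = ω₀/Q = 1734 rad/s; BW = Δω/(2π) = 276 Hz.

(a) f₀ = 55.79 Hz  (b) Q = 0.2022  (c) BW = 276 Hz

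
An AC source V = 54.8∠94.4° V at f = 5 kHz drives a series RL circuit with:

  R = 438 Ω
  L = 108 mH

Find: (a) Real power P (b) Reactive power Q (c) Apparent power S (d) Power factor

Step 1 — Angular frequency: ω = 2π·f = 2π·5000 = 3.142e+04 rad/s.
Step 2 — Component impedances:
  R: Z = R = 438 Ω
  L: Z = jωL = j·3.142e+04·0.108 = 0 + j3393 Ω
Step 3 — Series combination: Z_total = R + L = 438 + j3393 Ω = 3421∠82.6° Ω.
Step 4 — Source phasor: V = 54.8∠94.4° V = -4.204 + j54.64 V.
Step 5 — Current: I = V / Z = 0.01568 + j0.003264 A = 0.01602∠11.8° A.
Step 6 — Complex power: S = V·I* = 0.1124 + j0.8706 VA.
Step 7 — Real power: P = Re(S) = 0.1124 W.
Step 8 — Reactive power: Q = Im(S) = 0.8706 VAR.
Step 9 — Apparent power: |S| = 0.8778 VA.
Step 10 — Power factor: PF = P/|S| = 0.128 (lagging).

(a) P = 0.1124 W  (b) Q = 0.8706 VAR  (c) S = 0.8778 VA  (d) PF = 0.128 (lagging)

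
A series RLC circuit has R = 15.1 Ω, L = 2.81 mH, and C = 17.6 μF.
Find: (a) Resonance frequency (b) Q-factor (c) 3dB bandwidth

Step 1 — Resonance condition Im(Z)=0 gives ω₀ = 1/√(LC).
Step 2 — ω₀ = 1/√(0.00281·1.76e-05) = 4497 rad/s.
Step 3 — f₀ = ω₀/(2π) = 715.7 Hz.
Step 4 — Series Q: Q = ω₀L/R = 4497·0.00281/15.1 = 0.8368.
Step 5 — 3dB bandwidth: Δω = ω₀/Q = 5374 rad/s; BW = Δω/(2π) = 855.2 Hz.

(a) f₀ = 715.7 Hz  (b) Q = 0.8368  (c) BW = 855.2 Hz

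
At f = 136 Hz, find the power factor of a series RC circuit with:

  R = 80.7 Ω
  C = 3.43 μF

Step 1 — Angular frequency: ω = 2π·f = 2π·136 = 854.5 rad/s.
Step 2 — Component impedances:
  R: Z = R = 80.7 Ω
  C: Z = 1/(jωC) = -j/(ω·C) = 0 - j341.2 Ω
Step 3 — Series combination: Z_total = R + C = 80.7 - j341.2 Ω = 350.6∠-76.7° Ω.
Step 4 — Power factor: PF = cos(φ) = Re(Z)/|Z| = 80.7/350.6 = 0.2302.
Step 5 — Type: Im(Z) = -341.2 ⇒ leading (phase φ = -76.7°).

PF = 0.2302 (leading, φ = -76.7°)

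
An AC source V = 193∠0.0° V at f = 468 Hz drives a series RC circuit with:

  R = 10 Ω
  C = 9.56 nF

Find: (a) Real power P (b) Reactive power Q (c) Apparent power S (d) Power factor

Step 1 — Angular frequency: ω = 2π·f = 2π·468 = 2941 rad/s.
Step 2 — Component impedances:
  R: Z = R = 10 Ω
  C: Z = 1/(jωC) = -j/(ω·C) = 0 - j3.557e+04 Ω
Step 3 — Series combination: Z_total = R + C = 10 - j3.557e+04 Ω = 3.557e+04∠-90.0° Ω.
Step 4 — Source phasor: V = 193∠0.0° V = 193 V.
Step 5 — Current: I = V / Z = 1.525e-06 + j0.005426 A = 0.005426∠90.0° A.
Step 6 — Complex power: S = V·I* = 0.0002944 - j1.047 VA.
Step 7 — Real power: P = Re(S) = 0.0002944 W.
Step 8 — Reactive power: Q = Im(S) = -1.047 VAR.
Step 9 — Apparent power: |S| = 1.047 VA.
Step 10 — Power factor: PF = P/|S| = 0.0002811 (leading).

(a) P = 0.0002944 W  (b) Q = -1.047 VAR  (c) S = 1.047 VA  (d) PF = 0.0002811 (leading)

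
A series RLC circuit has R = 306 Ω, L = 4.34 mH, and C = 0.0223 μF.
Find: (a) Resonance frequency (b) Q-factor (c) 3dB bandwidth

Step 1 — Resonance condition Im(Z)=0 gives ω₀ = 1/√(LC).
Step 2 — ω₀ = 1/√(0.00434·2.23e-08) = 1.016e+05 rad/s.
Step 3 — f₀ = ω₀/(2π) = 1.618e+04 Hz.
Step 4 — Series Q: Q = ω₀L/R = 1.016e+05·0.00434/306 = 1.442.
Step 5 — 3dB bandwidth: Δω = ω₀/Q = 7.051e+04 rad/s; BW = Δω/(2π) = 1.122e+04 Hz.

(a) f₀ = 1.618e+04 Hz  (b) Q = 1.442  (c) BW = 1.122e+04 Hz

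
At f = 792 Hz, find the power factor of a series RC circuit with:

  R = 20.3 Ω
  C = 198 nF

Step 1 — Angular frequency: ω = 2π·f = 2π·792 = 4976 rad/s.
Step 2 — Component impedances:
  R: Z = R = 20.3 Ω
  C: Z = 1/(jωC) = -j/(ω·C) = 0 - j1015 Ω
Step 3 — Series combination: Z_total = R + C = 20.3 - j1015 Ω = 1015∠-88.9° Ω.
Step 4 — Power factor: PF = cos(φ) = Re(Z)/|Z| = 20.3/1015 = 0.02.
Step 5 — Type: Im(Z) = -1015 ⇒ leading (phase φ = -88.9°).

PF = 0.02 (leading, φ = -88.9°)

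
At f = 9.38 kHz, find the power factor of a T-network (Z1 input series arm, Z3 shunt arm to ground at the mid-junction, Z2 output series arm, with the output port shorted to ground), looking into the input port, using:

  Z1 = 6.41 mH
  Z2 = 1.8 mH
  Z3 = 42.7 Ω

Step 1 — Angular frequency: ω = 2π·f = 2π·9380 = 5.894e+04 rad/s.
Step 2 — Component impedances:
  Z1: Z = jωL = j·5.894e+04·0.00641 = 0 + j377.8 Ω
  Z2: Z = jωL = j·5.894e+04·0.0018 = 0 + j106.1 Ω
  Z3: Z = R = 42.7 Ω
Step 3 — With the output port shorted to ground, the output series arm Z2 runs from the junction to ground; the shunt arm Z3 also runs from the junction to ground. They appear in parallel: Z3 || Z2 = 36.75 + j14.79 Ω.
Step 4 — Series with input arm Z1: Z_in = Z1 + (Z3 || Z2) = 36.75 + j392.6 Ω = 394.3∠84.7° Ω.
Step 5 — Power factor: PF = cos(φ) = Re(Z)/|Z| = 36.75/394.3 = 0.0932.
Step 6 — Type: Im(Z) = 392.6 ⇒ lagging (phase φ = 84.7°).

PF = 0.0932 (lagging, φ = 84.7°)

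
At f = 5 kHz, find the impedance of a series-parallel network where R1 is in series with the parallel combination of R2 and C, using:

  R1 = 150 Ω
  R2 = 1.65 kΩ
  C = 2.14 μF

Step 1 — Angular frequency: ω = 2π·f = 2π·5000 = 3.142e+04 rad/s.
Step 2 — Component impedances:
  R1: Z = R = 150 Ω
  R2: Z = R = 1650 Ω
  C: Z = 1/(jωC) = -j/(ω·C) = 0 - j14.87 Ω
Step 3 — Parallel branch: R2 || C = 1/(1/R2 + 1/C) = 0.1341 - j14.87 Ω.
Step 4 — Series with R1: Z_total = R1 + (R2 || C) = 150.1 - j14.87 Ω = 150.9∠-5.7° Ω.

Z = 150.1 - j14.87 Ω = 150.9∠-5.7° Ω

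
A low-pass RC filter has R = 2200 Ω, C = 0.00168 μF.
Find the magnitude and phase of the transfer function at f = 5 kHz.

Step 1 — Angular frequency: ω = 2π·5000 = 3.142e+04 rad/s.
Step 2 — Transfer function: H(jω) = 1/(1 + jωRC).
Step 3 — Denominator: 1 + jωRC = 1 + j·3.142e+04·2200·1.68e-09 = 1 + j0.1161.
Step 4 — H = 0.9867 - j0.1146.
Step 5 — Magnitude: |H| = 0.9933 (-0.1 dB); phase: φ = -6.6°.

|H| = 0.9933 (-0.1 dB), φ = -6.6°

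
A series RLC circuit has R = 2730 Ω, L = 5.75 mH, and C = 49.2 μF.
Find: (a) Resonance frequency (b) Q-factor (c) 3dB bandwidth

Step 1 — Resonance condition Im(Z)=0 gives ω₀ = 1/√(LC).
Step 2 — ω₀ = 1/√(0.00575·4.92e-05) = 1880 rad/s.
Step 3 — f₀ = ω₀/(2π) = 299.2 Hz.
Step 4 — Series Q: Q = ω₀L/R = 1880·0.00575/2730 = 0.00396.
Step 5 — 3dB bandwidth: Δω = ω₀/Q = 4.748e+05 rad/s; BW = Δω/(2π) = 7.556e+04 Hz.

(a) f₀ = 299.2 Hz  (b) Q = 0.00396  (c) BW = 7.556e+04 Hz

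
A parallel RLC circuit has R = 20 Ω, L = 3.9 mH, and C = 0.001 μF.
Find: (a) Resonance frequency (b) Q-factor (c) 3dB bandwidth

Step 1 — Resonance: ω₀ = 1/√(LC) = 1/√(0.0039·1e-09) = 5.064e+05 rad/s.
Step 2 — f₀ = ω₀/(2π) = 8.059e+04 Hz.
Step 3 — Parallel Q: Q = R/(ω₀L) = 20/(5.064e+05·0.0039) = 0.01013.
Step 4 — Bandwidth: Δω = ω₀/Q = 5e+07 rad/s; BW = Δω/(2π) = 7.958e+06 Hz.

(a) f₀ = 8.059e+04 Hz  (b) Q = 0.01013  (c) BW = 7.958e+06 Hz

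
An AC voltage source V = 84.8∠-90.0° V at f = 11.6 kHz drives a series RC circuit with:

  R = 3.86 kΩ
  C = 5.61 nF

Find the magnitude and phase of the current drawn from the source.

Step 1 — Angular frequency: ω = 2π·f = 2π·1.16e+04 = 7.288e+04 rad/s.
Step 2 — Component impedances:
  R: Z = R = 3860 Ω
  C: Z = 1/(jωC) = -j/(ω·C) = 0 - j2446 Ω
Step 3 — Series combination: Z_total = R + C = 3860 - j2446 Ω = 4570∠-32.4° Ω.
Step 4 — Source phasor: V = 84.8∠-90.0° V = 0 - j84.8 V.
Step 5 — Ohm's law: I = V / Z_total = (0 - j84.8) / (3860 - j2446) = 0.009932 - j0.01568 A.
Step 6 — Convert to polar: |I| = 0.01856 A, ∠I = -57.6°.

I = 0.01856∠-57.6° A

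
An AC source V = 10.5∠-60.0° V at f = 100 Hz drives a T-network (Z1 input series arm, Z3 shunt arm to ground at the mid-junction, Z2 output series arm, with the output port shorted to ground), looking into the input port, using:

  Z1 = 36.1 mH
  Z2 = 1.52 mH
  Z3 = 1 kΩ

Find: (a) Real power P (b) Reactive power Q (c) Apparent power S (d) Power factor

Step 1 — Angular frequency: ω = 2π·f = 2π·100 = 628.3 rad/s.
Step 2 — Component impedances:
  Z1: Z = jωL = j·628.3·0.0361 = 0 + j22.68 Ω
  Z2: Z = jωL = j·628.3·0.00152 = 0 + j0.955 Ω
  Z3: Z = R = 1000 Ω
Step 3 — With the output port shorted to ground, the output series arm Z2 runs from the junction to ground; the shunt arm Z3 also runs from the junction to ground. They appear in parallel: Z3 || Z2 = 0.0009121 + j0.955 Ω.
Step 4 — Series with input arm Z1: Z_in = Z1 + (Z3 || Z2) = 0.0009121 + j23.64 Ω = 23.64∠90.0° Ω.
Step 5 — Source phasor: V = 10.5∠-60.0° V = 5.25 - j9.093 V.
Step 6 — Current: I = V / Z = -0.3847 - j0.2221 A = 0.4442∠-150.0° A.
Step 7 — Complex power: S = V·I* = 0.00018 + j4.664 VA.
Step 8 — Real power: P = Re(S) = 0.00018 W.
Step 9 — Reactive power: Q = Im(S) = 4.664 VAR.
Step 10 — Apparent power: |S| = 4.664 VA.
Step 11 — Power factor: PF = P/|S| = 3.859e-05 (lagging).

(a) P = 0.00018 W  (b) Q = 4.664 VAR  (c) S = 4.664 VA  (d) PF = 3.859e-05 (lagging)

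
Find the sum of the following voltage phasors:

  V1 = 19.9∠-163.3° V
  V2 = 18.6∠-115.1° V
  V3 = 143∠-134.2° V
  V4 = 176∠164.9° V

Step 1 — Convert each phasor to rectangular form:
  V1 = 19.9·(cos(-163.3°) + j·sin(-163.3°)) = -19.06 - j5.718 V
  V2 = 18.6·(cos(-115.1°) + j·sin(-115.1°)) = -7.89 - j16.84 V
  V3 = 143·(cos(-134.2°) + j·sin(-134.2°)) = -99.69 - j102.5 V
  V4 = 176·(cos(164.9°) + j·sin(164.9°)) = -169.9 + j45.85 V
Step 2 — Sum components: V_total = -296.6 - j79.23 V.
Step 3 — Convert to polar: |V_total| = 307 V, ∠V_total = -165.0°.

V_total = 307∠-165.0° V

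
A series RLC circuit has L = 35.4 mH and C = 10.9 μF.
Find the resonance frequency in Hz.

Step 1 — Resonance condition Im(Z)=0 gives ω₀ = 1/√(LC).
Step 2 — ω₀ = 1/√(0.0354·1.09e-05) = 1610 rad/s.
Step 3 — f₀ = ω₀/(2π) = 256.2 Hz.

f₀ = 256.2 Hz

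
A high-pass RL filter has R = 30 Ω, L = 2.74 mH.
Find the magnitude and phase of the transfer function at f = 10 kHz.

Step 1 — Angular frequency: ω = 2π·1e+04 = 6.283e+04 rad/s.
Step 2 — Transfer function: H(jω) = jωL/(R + jωL).
Step 3 — Numerator jωL = j·172.2; denominator R + jωL = 30 + j172.2.
Step 4 — H = 0.9705 + j0.1691.
Step 5 — Magnitude: |H| = 0.9852 (-0.1 dB); phase: φ = 9.9°.

|H| = 0.9852 (-0.1 dB), φ = 9.9°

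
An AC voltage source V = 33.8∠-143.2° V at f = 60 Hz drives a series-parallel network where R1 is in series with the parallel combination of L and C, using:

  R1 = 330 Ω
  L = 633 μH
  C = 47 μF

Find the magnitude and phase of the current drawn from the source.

Step 1 — Angular frequency: ω = 2π·f = 2π·60 = 377 rad/s.
Step 2 — Component impedances:
  R1: Z = R = 330 Ω
  L: Z = jωL = j·377·0.000633 = 0 + j0.2386 Ω
  C: Z = 1/(jωC) = -j/(ω·C) = 0 - j56.44 Ω
Step 3 — Parallel branch: L || C = 1/(1/L + 1/C) = 0 + j0.2396 Ω.
Step 4 — Series with R1: Z_total = R1 + (L || C) = 330 + j0.2396 Ω = 330∠0.0° Ω.
Step 5 — Source phasor: V = 33.8∠-143.2° V = -27.06 - j20.25 V.
Step 6 — Ohm's law: I = V / Z_total = (-27.06 - j20.25) / (330 + j0.2396) = -0.08206 - j0.06129 A.
Step 7 — Convert to polar: |I| = 0.1024 A, ∠I = -143.2°.

I = 0.1024∠-143.2° A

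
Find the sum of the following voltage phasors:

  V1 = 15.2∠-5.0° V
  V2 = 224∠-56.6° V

Step 1 — Convert each phasor to rectangular form:
  V1 = 15.2·(cos(-5.0°) + j·sin(-5.0°)) = 15.14 - j1.325 V
  V2 = 224·(cos(-56.6°) + j·sin(-56.6°)) = 123.3 - j187 V
Step 2 — Sum components: V_total = 138.4 - j188.3 V.
Step 3 — Convert to polar: |V_total| = 233.7 V, ∠V_total = -53.7°.

V_total = 233.7∠-53.7° V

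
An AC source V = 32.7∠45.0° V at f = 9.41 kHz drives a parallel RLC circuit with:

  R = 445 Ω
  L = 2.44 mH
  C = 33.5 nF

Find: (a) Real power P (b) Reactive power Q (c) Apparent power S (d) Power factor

Step 1 — Angular frequency: ω = 2π·f = 2π·9410 = 5.912e+04 rad/s.
Step 2 — Component impedances:
  R: Z = R = 445 Ω
  L: Z = jωL = j·5.912e+04·0.00244 = 0 + j144.3 Ω
  C: Z = 1/(jωC) = -j/(ω·C) = 0 - j504.9 Ω
Step 3 — Parallel combination: 1/Z_total = 1/R + 1/L + 1/C; Z_total = 76.01 + j167.5 Ω = 183.9∠65.6° Ω.
Step 4 — Source phasor: V = 32.7∠45.0° V = 23.12 + j23.12 V.
Step 5 — Current: I = V / Z = 0.1664 - j0.06252 A = 0.1778∠-20.6° A.
Step 6 — Complex power: S = V·I* = 2.403 + j5.294 VA.
Step 7 — Real power: P = Re(S) = 2.403 W.
Step 8 — Reactive power: Q = Im(S) = 5.294 VAR.
Step 9 — Apparent power: |S| = 5.814 VA.
Step 10 — Power factor: PF = P/|S| = 0.4133 (lagging).

(a) P = 2.403 W  (b) Q = 5.294 VAR  (c) S = 5.814 VA  (d) PF = 0.4133 (lagging)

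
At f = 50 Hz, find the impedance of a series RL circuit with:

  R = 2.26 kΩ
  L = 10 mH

Step 1 — Angular frequency: ω = 2π·f = 2π·50 = 314.2 rad/s.
Step 2 — Component impedances:
  R: Z = R = 2260 Ω
  L: Z = jωL = j·314.2·0.01 = 0 + j3.142 Ω
Step 3 — Series combination: Z_total = R + L = 2260 + j3.142 Ω = 2260∠0.1° Ω.

Z = 2260 + j3.142 Ω = 2260∠0.1° Ω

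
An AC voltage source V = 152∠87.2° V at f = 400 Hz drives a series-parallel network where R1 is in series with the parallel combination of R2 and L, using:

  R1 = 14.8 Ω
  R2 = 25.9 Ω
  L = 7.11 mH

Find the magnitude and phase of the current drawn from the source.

Step 1 — Angular frequency: ω = 2π·f = 2π·400 = 2513 rad/s.
Step 2 — Component impedances:
  R1: Z = R = 14.8 Ω
  R2: Z = R = 25.9 Ω
  L: Z = jωL = j·2513·0.00711 = 0 + j17.87 Ω
Step 3 — Parallel branch: R2 || L = 1/(1/R2 + 1/L) = 8.353 + j12.11 Ω.
Step 4 — Series with R1: Z_total = R1 + (R2 || L) = 23.15 + j12.11 Ω = 26.13∠27.6° Ω.
Step 5 — Source phasor: V = 152∠87.2° V = 7.425 + j151.8 V.
Step 6 — Ohm's law: I = V / Z_total = (7.425 + j151.8) / (23.15 + j12.11) = 2.944 + j5.018 A.
Step 7 — Convert to polar: |I| = 5.818 A, ∠I = 59.6°.

I = 5.818∠59.6° A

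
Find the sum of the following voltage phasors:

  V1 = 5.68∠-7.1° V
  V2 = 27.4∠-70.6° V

Step 1 — Convert each phasor to rectangular form:
  V1 = 5.68·(cos(-7.1°) + j·sin(-7.1°)) = 5.636 - j0.7021 V
  V2 = 27.4·(cos(-70.6°) + j·sin(-70.6°)) = 9.101 - j25.84 V
Step 2 — Sum components: V_total = 14.74 - j26.55 V.
Step 3 — Convert to polar: |V_total| = 30.36 V, ∠V_total = -61.0°.

V_total = 30.36∠-61.0° V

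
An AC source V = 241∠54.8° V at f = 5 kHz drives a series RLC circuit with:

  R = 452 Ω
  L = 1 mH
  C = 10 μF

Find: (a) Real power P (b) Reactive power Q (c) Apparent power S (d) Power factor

Step 1 — Angular frequency: ω = 2π·f = 2π·5000 = 3.142e+04 rad/s.
Step 2 — Component impedances:
  R: Z = R = 452 Ω
  L: Z = jωL = j·3.142e+04·0.001 = 0 + j31.42 Ω
  C: Z = 1/(jωC) = -j/(ω·C) = 0 - j3.183 Ω
Step 3 — Series combination: Z_total = R + L + C = 452 + j28.23 Ω = 452.9∠3.6° Ω.
Step 4 — Source phasor: V = 241∠54.8° V = 138.9 + j196.9 V.
Step 5 — Current: I = V / Z = 0.3333 + j0.4149 A = 0.5321∠51.2° A.
Step 6 — Complex power: S = V·I* = 128 + j7.995 VA.
Step 7 — Real power: P = Re(S) = 128 W.
Step 8 — Reactive power: Q = Im(S) = 7.995 VAR.
Step 9 — Apparent power: |S| = 128.2 VA.
Step 10 — Power factor: PF = P/|S| = 0.9981 (lagging).

(a) P = 128 W  (b) Q = 7.995 VAR  (c) S = 128.2 VA  (d) PF = 0.9981 (lagging)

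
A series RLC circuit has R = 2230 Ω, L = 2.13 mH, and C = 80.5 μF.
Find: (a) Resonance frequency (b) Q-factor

Step 1 — Resonance condition Im(Z)=0 gives ω₀ = 1/√(LC).
Step 2 — ω₀ = 1/√(0.00213·8.05e-05) = 2415 rad/s.
Step 3 — f₀ = ω₀/(2π) = 384.4 Hz.
Step 4 — Series Q: Q = ω₀L/R = 2415·0.00213/2230 = 0.002307.

(a) f₀ = 384.4 Hz  (b) Q = 0.002307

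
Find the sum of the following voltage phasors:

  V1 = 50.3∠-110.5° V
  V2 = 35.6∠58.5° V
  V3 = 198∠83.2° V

Step 1 — Convert each phasor to rectangular form:
  V1 = 50.3·(cos(-110.5°) + j·sin(-110.5°)) = -17.62 - j47.11 V
  V2 = 35.6·(cos(58.5°) + j·sin(58.5°)) = 18.6 + j30.35 V
  V3 = 198·(cos(83.2°) + j·sin(83.2°)) = 23.44 + j196.6 V
Step 2 — Sum components: V_total = 24.43 + j179.8 V.
Step 3 — Convert to polar: |V_total| = 181.5 V, ∠V_total = 82.3°.

V_total = 181.5∠82.3° V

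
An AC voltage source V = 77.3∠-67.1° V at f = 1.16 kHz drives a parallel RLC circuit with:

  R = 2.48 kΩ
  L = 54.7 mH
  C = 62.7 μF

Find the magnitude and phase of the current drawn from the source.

Step 1 — Angular frequency: ω = 2π·f = 2π·1160 = 7288 rad/s.
Step 2 — Component impedances:
  R: Z = R = 2480 Ω
  L: Z = jωL = j·7288·0.0547 = 0 + j398.7 Ω
  C: Z = 1/(jωC) = -j/(ω·C) = 0 - j2.188 Ω
Step 3 — Parallel combination: 1/Z_total = 1/R + 1/L + 1/C; Z_total = 0.001952 - j2.2 Ω = 2.2∠-89.9° Ω.
Step 4 — Source phasor: V = 77.3∠-67.1° V = 30.08 - j71.21 V.
Step 5 — Ohm's law: I = V / Z_total = (30.08 - j71.21) / (0.001952 - j2.2) = 32.37 + j13.64 A.
Step 6 — Convert to polar: |I| = 35.13 A, ∠I = 22.8°.

I = 35.13∠22.8° A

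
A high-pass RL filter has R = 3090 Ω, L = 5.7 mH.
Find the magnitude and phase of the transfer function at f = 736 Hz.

Step 1 — Angular frequency: ω = 2π·736 = 4624 rad/s.
Step 2 — Transfer function: H(jω) = jωL/(R + jωL).
Step 3 — Numerator jωL = j·26.36; denominator R + jωL = 3090 + j26.36.
Step 4 — H = 7.276e-05 + j0.00853.
Step 5 — Magnitude: |H| = 0.00853 (-41.4 dB); phase: φ = 89.5°.

|H| = 0.00853 (-41.4 dB), φ = 89.5°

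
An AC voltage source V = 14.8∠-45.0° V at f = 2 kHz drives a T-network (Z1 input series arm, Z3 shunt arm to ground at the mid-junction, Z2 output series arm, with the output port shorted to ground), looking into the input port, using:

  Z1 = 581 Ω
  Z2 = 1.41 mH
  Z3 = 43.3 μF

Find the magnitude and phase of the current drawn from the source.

Step 1 — Angular frequency: ω = 2π·f = 2π·2000 = 1.257e+04 rad/s.
Step 2 — Component impedances:
  Z1: Z = R = 581 Ω
  Z2: Z = jωL = j·1.257e+04·0.00141 = 0 + j17.72 Ω
  Z3: Z = 1/(jωC) = -j/(ω·C) = 0 - j1.838 Ω
Step 3 — With the output port shorted to ground, the output series arm Z2 runs from the junction to ground; the shunt arm Z3 also runs from the junction to ground. They appear in parallel: Z3 || Z2 = 0 - j2.051 Ω.
Step 4 — Series with input arm Z1: Z_in = Z1 + (Z3 || Z2) = 581 - j2.051 Ω = 581∠-0.2° Ω.
Step 5 — Source phasor: V = 14.8∠-45.0° V = 10.47 - j10.47 V.
Step 6 — Ohm's law: I = V / Z_total = (10.47 - j10.47) / (581 - j2.051) = 0.01808 - j0.01795 A.
Step 7 — Convert to polar: |I| = 0.02547 A, ∠I = -44.8°.

I = 0.02547∠-44.8° A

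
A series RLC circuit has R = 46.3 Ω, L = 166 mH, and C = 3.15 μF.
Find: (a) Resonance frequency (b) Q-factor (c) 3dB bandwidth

Step 1 — Resonance condition Im(Z)=0 gives ω₀ = 1/√(LC).
Step 2 — ω₀ = 1/√(0.166·3.15e-06) = 1383 rad/s.
Step 3 — f₀ = ω₀/(2π) = 220.1 Hz.
Step 4 — Series Q: Q = ω₀L/R = 1383·0.166/46.3 = 4.958.
Step 5 — 3dB bandwidth: Δω = ω₀/Q = 278.9 rad/s; BW = Δω/(2π) = 44.39 Hz.

(a) f₀ = 220.1 Hz  (b) Q = 4.958  (c) BW = 44.39 Hz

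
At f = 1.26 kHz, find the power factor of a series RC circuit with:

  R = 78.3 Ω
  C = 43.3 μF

Step 1 — Angular frequency: ω = 2π·f = 2π·1260 = 7917 rad/s.
Step 2 — Component impedances:
  R: Z = R = 78.3 Ω
  C: Z = 1/(jωC) = -j/(ω·C) = 0 - j2.917 Ω
Step 3 — Series combination: Z_total = R + C = 78.3 - j2.917 Ω = 78.35∠-2.1° Ω.
Step 4 — Power factor: PF = cos(φ) = Re(Z)/|Z| = 78.3/78.354 = 0.9993.
Step 5 — Type: Im(Z) = -2.917 ⇒ leading (phase φ = -2.1°).

PF = 0.9993 (leading, φ = -2.1°)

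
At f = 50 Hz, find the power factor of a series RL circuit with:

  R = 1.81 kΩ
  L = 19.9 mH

Step 1 — Angular frequency: ω = 2π·f = 2π·50 = 314.2 rad/s.
Step 2 — Component impedances:
  R: Z = R = 1810 Ω
  L: Z = jωL = j·314.2·0.0199 = 0 + j6.252 Ω
Step 3 — Series combination: Z_total = R + L = 1810 + j6.252 Ω = 1810∠0.2° Ω.
Step 4 — Power factor: PF = cos(φ) = Re(Z)/|Z| = 1810/1810 = 1.
Step 5 — Type: Im(Z) = 6.252 ⇒ lagging (phase φ = 0.2°).

PF = 1 (lagging, φ = 0.2°)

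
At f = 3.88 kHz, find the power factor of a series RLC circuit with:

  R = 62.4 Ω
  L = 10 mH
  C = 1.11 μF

Step 1 — Angular frequency: ω = 2π·f = 2π·3880 = 2.438e+04 rad/s.
Step 2 — Component impedances:
  R: Z = R = 62.4 Ω
  L: Z = jωL = j·2.438e+04·0.01 = 0 + j243.8 Ω
  C: Z = 1/(jωC) = -j/(ω·C) = 0 - j36.95 Ω
Step 3 — Series combination: Z_total = R + L + C = 62.4 + j206.8 Ω = 216∠73.2° Ω.
Step 4 — Power factor: PF = cos(φ) = Re(Z)/|Z| = 62.4/216.04 = 0.2888.
Step 5 — Type: Im(Z) = 206.8 ⇒ lagging (phase φ = 73.2°).

PF = 0.2888 (lagging, φ = 73.2°)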